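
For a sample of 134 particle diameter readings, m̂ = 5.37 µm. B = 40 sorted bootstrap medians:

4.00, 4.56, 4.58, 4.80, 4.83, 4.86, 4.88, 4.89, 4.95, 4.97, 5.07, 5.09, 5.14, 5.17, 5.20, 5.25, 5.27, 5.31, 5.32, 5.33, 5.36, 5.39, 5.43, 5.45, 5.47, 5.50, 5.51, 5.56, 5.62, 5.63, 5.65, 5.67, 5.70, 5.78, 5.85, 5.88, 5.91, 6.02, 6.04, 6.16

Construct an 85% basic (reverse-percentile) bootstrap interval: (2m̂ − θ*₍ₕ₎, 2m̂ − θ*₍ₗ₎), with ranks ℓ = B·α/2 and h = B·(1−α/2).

(4.83, 6.16)

Percentile endpoints at ranks 3 and 37: θ*₍3₎ = 4.58, θ*₍37₎ = 5.91.
Basic interval reflects these around m̂:
  lower = 2 × 5.37 − 5.91 = 4.83
  upper = 2 × 5.37 − 4.58 = 6.16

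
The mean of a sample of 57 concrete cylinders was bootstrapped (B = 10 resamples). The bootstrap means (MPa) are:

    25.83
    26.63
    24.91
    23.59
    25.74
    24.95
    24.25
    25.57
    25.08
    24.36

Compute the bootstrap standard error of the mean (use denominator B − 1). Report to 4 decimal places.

SE* = 0.8890

Bootstrap SE is the standard deviation of the 10 replicate means.
Mean of replicates: (25.83 + 26.63 + 24.91 + 23.59 + 25.74 + 24.95 + 24.25 + 25.57 + 25.08 + 24.36) / 10 = 250.91000 / 10 = 25.09100
Sum of squared deviations: (+0.73900)² + (+1.53900)² + (−0.18100)² + (−1.50100)² + (+0.64900)² + (−0.14100)² + (−0.84100)² + (+0.47900)² + (−0.01100)² + (−0.73100)² = 7.11269
Variance = 7.11269 / 9 = 0.79030
SE* = √0.79030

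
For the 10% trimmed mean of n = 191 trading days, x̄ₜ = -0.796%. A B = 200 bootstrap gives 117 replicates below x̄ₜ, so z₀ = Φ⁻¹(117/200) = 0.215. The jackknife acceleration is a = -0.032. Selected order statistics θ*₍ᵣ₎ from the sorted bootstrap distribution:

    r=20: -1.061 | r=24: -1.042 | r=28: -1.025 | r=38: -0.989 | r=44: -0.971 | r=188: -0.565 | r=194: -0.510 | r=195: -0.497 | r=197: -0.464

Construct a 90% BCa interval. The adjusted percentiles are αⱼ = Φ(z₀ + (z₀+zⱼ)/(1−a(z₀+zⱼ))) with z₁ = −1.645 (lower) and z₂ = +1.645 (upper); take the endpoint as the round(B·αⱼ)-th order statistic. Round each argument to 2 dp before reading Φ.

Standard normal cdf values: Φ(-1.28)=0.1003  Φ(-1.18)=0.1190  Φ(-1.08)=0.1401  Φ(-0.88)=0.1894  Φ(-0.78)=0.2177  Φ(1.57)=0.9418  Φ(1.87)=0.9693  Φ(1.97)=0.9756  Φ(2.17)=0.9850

(-1.061, -0.497)

Lower: z₀ + z₁ = 0.215 + (-1.645) = -1.430; 1 − a(z₀+z₁) = 1 − (-0.032)(-1.430) = 0.9542; argument = 0.215 + (-1.430)/0.9542 = -1.2836 → -1.28.
α₁ = Φ(-1.28) = 0.1003; rank = round(200 × 0.1003) = 20; θ*₍20₎ = -1.061.
Upper: z₀ + z₂ = 1.860; 1 − a(z₀+z₂) = 1.0595; argument = 1.9705 → 1.97; α₂ = 0.9756; rank = 195; θ*₍195₎ = -0.497.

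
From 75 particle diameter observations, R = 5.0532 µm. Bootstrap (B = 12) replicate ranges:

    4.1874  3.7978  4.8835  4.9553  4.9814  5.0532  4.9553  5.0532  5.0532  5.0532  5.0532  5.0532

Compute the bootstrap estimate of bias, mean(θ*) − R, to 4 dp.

bias = −0.2132

mean(θ*) = (4.1874 + 3.7978 + 4.8835 + 4.9553 + 4.9814 + 5.0532 + 4.9553 + 5.0532 + 5.0532 + 5.0532 + 5.0532 + 5.0532) / 12 = 4.83999
bias = 4.83999 − 5.0532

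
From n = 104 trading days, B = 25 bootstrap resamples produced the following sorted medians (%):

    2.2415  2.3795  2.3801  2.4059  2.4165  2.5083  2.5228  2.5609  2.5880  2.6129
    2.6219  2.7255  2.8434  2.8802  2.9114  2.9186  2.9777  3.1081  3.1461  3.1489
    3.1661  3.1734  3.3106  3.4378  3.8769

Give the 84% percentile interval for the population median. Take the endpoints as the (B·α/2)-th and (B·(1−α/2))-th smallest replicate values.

α = 0.16; lower rank = 25 × 0.080 = 2; upper rank = 25 × 0.920 = 23.
The 2nd smallest replicate is 2.3795; the 23rd is 3.3106.

(2.3795, 3.3106)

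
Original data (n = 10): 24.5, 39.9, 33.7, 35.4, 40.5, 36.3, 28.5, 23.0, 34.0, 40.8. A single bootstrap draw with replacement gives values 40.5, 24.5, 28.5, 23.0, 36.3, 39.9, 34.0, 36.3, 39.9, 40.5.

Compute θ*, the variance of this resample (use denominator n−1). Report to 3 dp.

Mean = 34.3400; sum of squared deviations = 405.0440
s² = 405.0440 / 9 = 45.0049

θ* = 45.005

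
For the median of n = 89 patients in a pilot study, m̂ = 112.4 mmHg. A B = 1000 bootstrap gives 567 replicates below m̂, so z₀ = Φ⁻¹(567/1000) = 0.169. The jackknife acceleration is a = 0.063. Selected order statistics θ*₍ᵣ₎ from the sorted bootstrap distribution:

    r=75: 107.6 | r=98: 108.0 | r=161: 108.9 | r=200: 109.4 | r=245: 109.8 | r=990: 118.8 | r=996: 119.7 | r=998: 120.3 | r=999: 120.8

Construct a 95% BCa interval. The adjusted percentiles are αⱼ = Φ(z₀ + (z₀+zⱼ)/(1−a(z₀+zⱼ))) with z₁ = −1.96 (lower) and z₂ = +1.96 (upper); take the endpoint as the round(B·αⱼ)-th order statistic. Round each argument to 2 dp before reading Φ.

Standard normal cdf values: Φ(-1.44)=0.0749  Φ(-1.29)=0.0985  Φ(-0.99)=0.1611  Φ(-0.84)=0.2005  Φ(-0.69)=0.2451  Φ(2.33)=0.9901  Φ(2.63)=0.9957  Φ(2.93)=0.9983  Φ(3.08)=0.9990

(107.6, 119.7)

Lower: z₀ + z₁ = 0.169 + (-1.960) = -1.791; 1 − a(z₀+z₁) = 1 − (0.063)(-1.791) = 1.1128; argument = 0.169 + (-1.791)/1.1128 = -1.4404 → -1.44.
α₁ = Φ(-1.44) = 0.0749; rank = round(1000 × 0.0749) = 75; θ*₍75₎ = 107.6.
Upper: z₀ + z₂ = 2.129; 1 − a(z₀+z₂) = 0.8659; argument = 2.6278 → 2.63; α₂ = 0.9957; rank = 996; θ*₍996₎ = 119.7.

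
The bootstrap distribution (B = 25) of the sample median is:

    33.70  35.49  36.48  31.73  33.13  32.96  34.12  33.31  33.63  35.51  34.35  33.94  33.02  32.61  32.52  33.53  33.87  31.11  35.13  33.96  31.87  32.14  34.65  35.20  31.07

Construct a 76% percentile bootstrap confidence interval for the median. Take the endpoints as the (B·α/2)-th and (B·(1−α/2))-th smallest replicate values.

(31.73, 35.20)

Sorted replicates: 31.07, 31.11, 31.73, 31.87, 32.14, 32.52, 32.61, 32.96, 33.02, 33.13, 33.31, 33.53, 33.63, 33.70, 33.87, 33.94, 33.96, 34.12, 34.35, 34.65, 35.13, 35.20, 35.49, 35.51, 36.48
α = 0.24; lower rank = 25 × 0.120 = 3; upper rank = 25 × 0.880 = 22.
The 3rd smallest replicate is 31.73; the 22nd is 35.20.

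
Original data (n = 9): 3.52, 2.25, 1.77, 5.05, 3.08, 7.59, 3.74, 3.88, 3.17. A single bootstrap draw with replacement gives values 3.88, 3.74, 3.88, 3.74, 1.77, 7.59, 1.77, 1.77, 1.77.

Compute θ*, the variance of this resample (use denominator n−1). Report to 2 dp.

Mean = 3.3233; sum of squared deviations = 28.8228
s² = 28.8228 / 8 = 3.6029

θ* = 3.60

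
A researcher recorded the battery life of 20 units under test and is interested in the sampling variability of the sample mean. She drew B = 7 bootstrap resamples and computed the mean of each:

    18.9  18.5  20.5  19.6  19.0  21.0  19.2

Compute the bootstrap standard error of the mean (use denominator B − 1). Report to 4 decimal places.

SE* = 0.9087

Bootstrap SE is the standard deviation of the 7 replicate means.
Mean of replicates: (18.9 + 18.5 + 20.5 + 19.6 + 19.0 + 21.0 + 19.2) / 7 = 136.70000 / 7 = 19.52857
Sum of squared deviations: (−0.62857)² + (−1.02857)² + (+0.97143)² + (+0.07143)² + (−0.52857)² + (+1.47143)² + (−0.32857)² = 4.95429
Variance = 4.95429 / 6 = 0.82571
SE* = √0.82571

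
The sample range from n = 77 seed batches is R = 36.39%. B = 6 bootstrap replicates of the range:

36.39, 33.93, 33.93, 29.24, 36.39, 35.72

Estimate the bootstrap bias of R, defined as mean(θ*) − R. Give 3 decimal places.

mean(θ*) = (36.39 + 33.93 + 33.93 + 29.24 + 36.39 + 35.72) / 6 = 34.2667
bias = 34.2667 − 36.39

bias = −2.123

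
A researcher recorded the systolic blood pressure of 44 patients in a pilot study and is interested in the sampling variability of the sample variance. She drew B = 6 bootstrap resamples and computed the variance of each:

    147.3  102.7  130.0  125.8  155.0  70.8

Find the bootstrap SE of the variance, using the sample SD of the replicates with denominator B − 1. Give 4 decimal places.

Bootstrap SE is the standard deviation of the 6 replicate variances.
Mean of replicates: (147.3 + 102.7 + 130.0 + 125.8 + 155.0 + 70.8) / 6 = 731.60000 / 6 = 121.93333
Sum of squared deviations: (+25.36667)² + (−19.23333)² + (+8.06667)² + (+3.86667)² + (+33.06667)² + (−51.13333)² = 4801.43333
Variance = 4801.43333 / 5 = 960.28667
SE* = √960.28667

SE* = 30.9885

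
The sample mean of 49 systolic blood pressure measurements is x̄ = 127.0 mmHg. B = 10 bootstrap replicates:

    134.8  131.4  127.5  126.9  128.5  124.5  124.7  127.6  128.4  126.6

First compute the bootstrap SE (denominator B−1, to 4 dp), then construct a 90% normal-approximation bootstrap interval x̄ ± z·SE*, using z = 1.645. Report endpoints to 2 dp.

Mean of replicates = 128.0900; sum of squared deviations = 84.8490; SE* = √(84.8490/9) = 3.0705
Margin = 1.645 × 3.0705 = 5.051
Interval: 127.0 ± 5.051

(121.95, 132.05)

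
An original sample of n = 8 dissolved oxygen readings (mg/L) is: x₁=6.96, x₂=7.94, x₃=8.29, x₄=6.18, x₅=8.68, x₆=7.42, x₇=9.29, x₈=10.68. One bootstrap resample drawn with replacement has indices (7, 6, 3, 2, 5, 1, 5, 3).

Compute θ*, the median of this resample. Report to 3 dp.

Resample values: 9.29, 7.42, 8.29, 7.94, 8.68, 6.96, 8.68, 8.29.
Sorted: 6.96, 7.42, 7.94, 8.29, 8.29, 8.68, 8.68, 9.29
Median = average of the two middle values = 8.290

θ* = 8.290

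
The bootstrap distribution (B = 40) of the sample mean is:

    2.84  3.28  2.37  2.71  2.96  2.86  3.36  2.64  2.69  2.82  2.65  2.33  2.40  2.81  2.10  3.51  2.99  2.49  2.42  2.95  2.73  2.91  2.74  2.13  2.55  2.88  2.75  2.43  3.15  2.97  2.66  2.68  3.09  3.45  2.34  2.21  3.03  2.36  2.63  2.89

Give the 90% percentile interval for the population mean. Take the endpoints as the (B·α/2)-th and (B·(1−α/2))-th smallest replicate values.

(2.13, 3.36)

Sorted replicates: 2.10, 2.13, 2.21, 2.33, 2.34, 2.36, 2.37, 2.40, 2.42, 2.43, 2.49, 2.55, 2.63, 2.64, 2.65, 2.66, 2.68, 2.69, 2.71, 2.73, 2.74, 2.75, 2.81, 2.82, 2.84, 2.86, 2.88, 2.89, 2.91, 2.95, 2.96, 2.97, 2.99, 3.03, 3.09, 3.15, 3.28, 3.36, 3.45, 3.51
α = 0.10; lower rank = 40 × 0.050 = 2; upper rank = 40 × 0.950 = 38.
The 2nd smallest replicate is 2.13; the 38th is 3.36.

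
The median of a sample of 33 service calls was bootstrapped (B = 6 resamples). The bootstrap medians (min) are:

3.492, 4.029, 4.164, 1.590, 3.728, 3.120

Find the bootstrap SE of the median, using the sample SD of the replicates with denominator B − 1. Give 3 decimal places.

SE* = 0.942

Bootstrap SE is the standard deviation of the 6 replicate medians.
Mean of replicates: (3.492 + 4.029 + 4.164 + 1.590 + 3.728 + 3.120) / 6 = 20.1230 / 6 = 3.3538
Sum of squared deviations: (+0.1382)² + (+0.6752)² + (+0.8102)² + (−1.7638)² + (+0.3742)² + (−0.2338)² = 4.4371
Variance = 4.4371 / 5 = 0.8874
SE* = √0.8874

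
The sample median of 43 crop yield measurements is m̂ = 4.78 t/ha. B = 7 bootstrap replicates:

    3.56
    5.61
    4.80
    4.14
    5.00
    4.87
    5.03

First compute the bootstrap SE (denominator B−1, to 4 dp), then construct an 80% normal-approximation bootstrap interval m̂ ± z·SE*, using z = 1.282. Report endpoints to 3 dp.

Mean of replicates = 4.7157; sum of squared deviations = 2.6774; SE* = √(2.6774/6) = 0.6680
Margin = 1.282 × 0.6680 = 0.8564
Interval: 4.78 ± 0.8564

(3.924, 5.636)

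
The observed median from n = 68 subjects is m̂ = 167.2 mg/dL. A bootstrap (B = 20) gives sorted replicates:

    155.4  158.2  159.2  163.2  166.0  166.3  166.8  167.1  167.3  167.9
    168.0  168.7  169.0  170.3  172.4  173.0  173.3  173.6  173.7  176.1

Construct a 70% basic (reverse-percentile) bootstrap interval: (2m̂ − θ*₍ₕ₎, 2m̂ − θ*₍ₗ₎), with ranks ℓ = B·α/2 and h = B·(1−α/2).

Percentile endpoints at ranks 3 and 17: θ*₍3₎ = 159.2, θ*₍17₎ = 173.3.
Basic interval reflects these around m̂:
  lower = 2 × 167.2 − 173.3 = 161.1
  upper = 2 × 167.2 − 159.2 = 175.2

(161.1, 175.2)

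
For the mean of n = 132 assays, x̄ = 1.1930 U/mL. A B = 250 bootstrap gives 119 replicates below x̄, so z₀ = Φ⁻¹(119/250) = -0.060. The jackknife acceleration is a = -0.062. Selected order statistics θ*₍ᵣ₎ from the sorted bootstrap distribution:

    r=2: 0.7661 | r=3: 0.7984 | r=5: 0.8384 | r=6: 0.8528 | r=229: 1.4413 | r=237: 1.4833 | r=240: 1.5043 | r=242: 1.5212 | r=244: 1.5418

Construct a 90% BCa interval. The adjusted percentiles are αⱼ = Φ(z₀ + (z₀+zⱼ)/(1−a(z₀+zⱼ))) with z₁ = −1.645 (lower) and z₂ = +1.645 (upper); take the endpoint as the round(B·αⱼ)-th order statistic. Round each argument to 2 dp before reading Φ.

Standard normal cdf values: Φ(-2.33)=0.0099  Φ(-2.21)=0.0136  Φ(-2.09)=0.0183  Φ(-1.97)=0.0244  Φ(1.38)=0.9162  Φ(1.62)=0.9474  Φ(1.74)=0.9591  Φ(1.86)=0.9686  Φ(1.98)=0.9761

Lower: z₀ + z₁ = -0.060 + (-1.645) = -1.705; 1 − a(z₀+z₁) = 1 − (-0.062)(-1.705) = 0.8943; argument = -0.060 + (-1.705)/0.8943 = -1.9665 → -1.97.
α₁ = Φ(-1.97) = 0.0244; rank = round(250 × 0.0244) = 6; θ*₍6₎ = 0.8528.
Upper: z₀ + z₂ = 1.585; 1 − a(z₀+z₂) = 1.0983; argument = 1.3832 → 1.38; α₂ = 0.9162; rank = 229; θ*₍229₎ = 1.4413.

(0.8528, 1.4413)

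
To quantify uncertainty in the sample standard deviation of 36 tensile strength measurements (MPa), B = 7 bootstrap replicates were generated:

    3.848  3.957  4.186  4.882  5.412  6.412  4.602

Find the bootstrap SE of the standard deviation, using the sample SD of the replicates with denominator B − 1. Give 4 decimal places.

SE* = 0.9129

Bootstrap SE is the standard deviation of the 7 replicate standard deviations.
Mean of replicates: (3.848 + 3.957 + 4.186 + 4.882 + 5.412 + 6.412 + 4.602) / 7 = 33.29900 / 7 = 4.75700
Sum of squared deviations: (−0.90900)² + (−0.80000)² + (−0.57100)² + (+0.12500)² + (+0.65500)² + (+1.65500)² + (−0.15500)² = 5.00002
Variance = 5.00002 / 6 = 0.83334
SE* = √0.83334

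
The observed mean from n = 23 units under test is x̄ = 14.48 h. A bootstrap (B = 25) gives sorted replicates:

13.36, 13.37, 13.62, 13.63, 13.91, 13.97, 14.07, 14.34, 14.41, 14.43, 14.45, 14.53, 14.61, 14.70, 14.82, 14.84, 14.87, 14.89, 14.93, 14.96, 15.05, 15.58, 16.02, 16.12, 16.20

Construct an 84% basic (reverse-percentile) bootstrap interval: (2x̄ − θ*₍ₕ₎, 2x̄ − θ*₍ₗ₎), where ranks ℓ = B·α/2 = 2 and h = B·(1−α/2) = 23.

(12.94, 15.59)

Percentile endpoints at ranks 2 and 23: θ*₍2₎ = 13.37, θ*₍23₎ = 16.02.
Basic interval reflects these around x̄:
  lower = 2 × 14.48 − 16.02 = 12.94
  upper = 2 × 14.48 − 13.37 = 15.59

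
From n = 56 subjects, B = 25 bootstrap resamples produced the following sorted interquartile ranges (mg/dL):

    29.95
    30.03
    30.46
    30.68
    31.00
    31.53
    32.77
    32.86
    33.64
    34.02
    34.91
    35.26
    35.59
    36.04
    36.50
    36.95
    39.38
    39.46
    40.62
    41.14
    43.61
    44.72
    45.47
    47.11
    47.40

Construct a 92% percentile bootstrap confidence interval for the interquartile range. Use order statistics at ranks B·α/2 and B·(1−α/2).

α = 0.08; lower rank = 25 × 0.040 = 1; upper rank = 25 × 0.960 = 24.
The 1st smallest replicate is 29.95; the 24th is 47.11.

(29.95, 47.11)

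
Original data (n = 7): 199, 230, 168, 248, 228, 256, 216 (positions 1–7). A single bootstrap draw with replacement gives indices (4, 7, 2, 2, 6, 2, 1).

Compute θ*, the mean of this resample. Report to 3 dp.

Resample values: 248, 216, 230, 230, 256, 230, 199.
Mean = (248 + 216 + 230 + 230 + 256 + 230 + 199) / 7 = 1609.0 / 7 = 229.857

θ* = 229.857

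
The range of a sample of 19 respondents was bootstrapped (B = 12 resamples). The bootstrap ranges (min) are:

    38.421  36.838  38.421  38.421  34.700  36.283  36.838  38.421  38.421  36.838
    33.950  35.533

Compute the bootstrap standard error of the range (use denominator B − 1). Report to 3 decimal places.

Bootstrap SE is the standard deviation of the 12 replicate ranges.
Mean of replicates: (38.421 + 36.838 + 38.421 + 38.421 + 34.700 + 36.283 + 36.838 + 38.421 + 38.421 + 36.838 + 33.950 + 35.533) / 12 = 443.0850 / 12 = 36.9238
Sum of squared deviations: (+1.4972)² + (−0.0858)² + (+1.4972)² + (+1.4972)² + (−2.2238)² + (−0.6408)² + (−0.0858)² + (+1.4972)² + (+1.4972)² + (−0.0858)² + (−2.9738)² + (−1.3908)² = 27.3638
Variance = 27.3638 / 11 = 2.4876
SE* = √2.4876

SE* = 1.577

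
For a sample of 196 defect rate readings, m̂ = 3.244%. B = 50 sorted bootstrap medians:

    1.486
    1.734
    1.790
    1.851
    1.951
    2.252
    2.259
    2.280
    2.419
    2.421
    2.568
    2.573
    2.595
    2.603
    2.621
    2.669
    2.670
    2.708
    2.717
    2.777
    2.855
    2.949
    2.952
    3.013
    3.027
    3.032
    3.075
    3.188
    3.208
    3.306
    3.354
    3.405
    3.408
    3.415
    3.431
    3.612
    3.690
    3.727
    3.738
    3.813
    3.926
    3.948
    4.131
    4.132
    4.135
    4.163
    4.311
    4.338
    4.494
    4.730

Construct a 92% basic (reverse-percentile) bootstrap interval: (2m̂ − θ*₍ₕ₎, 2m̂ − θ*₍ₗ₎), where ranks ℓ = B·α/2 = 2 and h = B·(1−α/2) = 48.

(2.150, 4.754)

Percentile endpoints at ranks 2 and 48: θ*₍2₎ = 1.734, θ*₍48₎ = 4.338.
Basic interval reflects these around m̂:
  lower = 2 × 3.244 − 4.338 = 2.150
  upper = 2 × 3.244 − 1.734 = 4.754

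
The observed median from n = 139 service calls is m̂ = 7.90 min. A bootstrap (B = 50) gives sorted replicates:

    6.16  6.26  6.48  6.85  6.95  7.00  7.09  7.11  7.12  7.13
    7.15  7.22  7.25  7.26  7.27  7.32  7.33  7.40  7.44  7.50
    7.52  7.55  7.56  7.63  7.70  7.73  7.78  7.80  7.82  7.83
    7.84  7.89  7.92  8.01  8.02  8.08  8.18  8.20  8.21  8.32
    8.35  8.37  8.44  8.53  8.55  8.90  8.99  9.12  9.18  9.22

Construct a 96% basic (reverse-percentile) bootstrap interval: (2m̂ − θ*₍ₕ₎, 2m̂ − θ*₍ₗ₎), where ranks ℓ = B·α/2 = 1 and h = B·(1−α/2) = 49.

Percentile endpoints at ranks 1 and 49: θ*₍1₎ = 6.16, θ*₍49₎ = 9.18.
Basic interval reflects these around m̂:
  lower = 2 × 7.90 − 9.18 = 6.62
  upper = 2 × 7.90 − 6.16 = 9.64

(6.62, 9.64)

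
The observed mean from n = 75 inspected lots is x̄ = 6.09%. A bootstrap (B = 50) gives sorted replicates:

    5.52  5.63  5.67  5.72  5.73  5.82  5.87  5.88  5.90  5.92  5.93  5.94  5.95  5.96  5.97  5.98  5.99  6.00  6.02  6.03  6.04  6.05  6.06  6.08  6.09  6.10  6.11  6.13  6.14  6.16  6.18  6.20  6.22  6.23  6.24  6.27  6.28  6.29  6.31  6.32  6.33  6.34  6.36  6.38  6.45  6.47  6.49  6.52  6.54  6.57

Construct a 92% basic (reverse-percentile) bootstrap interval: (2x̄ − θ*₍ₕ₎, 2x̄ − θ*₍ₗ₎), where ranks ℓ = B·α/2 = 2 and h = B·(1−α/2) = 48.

(5.66, 6.55)

Percentile endpoints at ranks 2 and 48: θ*₍2₎ = 5.63, θ*₍48₎ = 6.52.
Basic interval reflects these around x̄:
  lower = 2 × 6.09 − 6.52 = 5.66
  upper = 2 × 6.09 − 5.63 = 6.55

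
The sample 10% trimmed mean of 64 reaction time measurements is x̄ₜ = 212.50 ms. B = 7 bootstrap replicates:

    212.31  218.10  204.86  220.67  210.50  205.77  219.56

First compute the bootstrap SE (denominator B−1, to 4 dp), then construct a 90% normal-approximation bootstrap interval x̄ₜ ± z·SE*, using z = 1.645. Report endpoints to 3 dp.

(201.817, 223.183)

Mean of replicates = 213.1100; sum of squared deviations = 253.0464; SE* = √(253.0464/6) = 6.4942
Margin = 1.645 × 6.4942 = 10.6830
Interval: 212.50 ± 10.6830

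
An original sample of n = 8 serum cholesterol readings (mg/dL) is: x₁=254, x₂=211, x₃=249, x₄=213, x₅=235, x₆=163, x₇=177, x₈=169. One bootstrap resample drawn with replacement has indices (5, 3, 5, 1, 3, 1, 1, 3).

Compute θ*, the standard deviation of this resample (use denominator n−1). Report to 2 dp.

θ* = 7.98

Resample values: 235, 249, 235, 254, 249, 254, 254, 249.
Mean = 247.3750; sum of squared deviations = 445.8750
s² = 445.8750 / 7 = 63.6964
s = √63.6964 = 7.98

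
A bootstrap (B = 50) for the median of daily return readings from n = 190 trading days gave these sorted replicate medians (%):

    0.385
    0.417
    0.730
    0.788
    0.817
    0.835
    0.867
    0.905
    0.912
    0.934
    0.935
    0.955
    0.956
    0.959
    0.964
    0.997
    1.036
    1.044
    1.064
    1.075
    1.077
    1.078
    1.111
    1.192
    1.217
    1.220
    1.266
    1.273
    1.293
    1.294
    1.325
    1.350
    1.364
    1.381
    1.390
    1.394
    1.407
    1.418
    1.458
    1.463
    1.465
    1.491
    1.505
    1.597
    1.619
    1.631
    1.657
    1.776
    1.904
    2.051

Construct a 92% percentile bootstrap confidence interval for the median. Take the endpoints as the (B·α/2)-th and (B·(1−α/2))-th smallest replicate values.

α = 0.08; lower rank = 50 × 0.040 = 2; upper rank = 50 × 0.960 = 48.
The 2nd smallest replicate is 0.417; the 48th is 1.776.

(0.417, 1.776)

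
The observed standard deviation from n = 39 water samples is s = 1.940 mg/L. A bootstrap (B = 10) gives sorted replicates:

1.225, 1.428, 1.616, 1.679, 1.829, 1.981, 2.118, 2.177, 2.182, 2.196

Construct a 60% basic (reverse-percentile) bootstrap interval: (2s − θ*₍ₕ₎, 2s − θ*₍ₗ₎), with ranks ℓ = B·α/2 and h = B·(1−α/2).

Percentile endpoints at ranks 2 and 8: θ*₍2₎ = 1.428, θ*₍8₎ = 2.177.
Basic interval reflects these around s:
  lower = 2 × 1.940 − 2.177 = 1.703
  upper = 2 × 1.940 − 1.428 = 2.452

(1.703, 2.452)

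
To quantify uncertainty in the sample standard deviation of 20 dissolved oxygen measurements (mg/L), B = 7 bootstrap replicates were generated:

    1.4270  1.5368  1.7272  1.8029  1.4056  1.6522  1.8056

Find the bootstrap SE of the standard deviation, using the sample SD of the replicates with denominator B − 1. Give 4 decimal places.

SE* = 0.1686

Bootstrap SE is the standard deviation of the 7 replicate standard deviations.
Mean of replicates: (1.4270 + 1.5368 + 1.7272 + 1.8029 + 1.4056 + 1.6522 + 1.8056) / 7 = 11.35730 / 7 = 1.62247
Sum of squared deviations: (−0.19547)² + (−0.08567)² + (+0.10473)² + (+0.18043)² + (−0.21687)² + (+0.02973)² + (+0.18313)² = 0.17052
Variance = 0.17052 / 6 = 0.02842
SE* = √0.02842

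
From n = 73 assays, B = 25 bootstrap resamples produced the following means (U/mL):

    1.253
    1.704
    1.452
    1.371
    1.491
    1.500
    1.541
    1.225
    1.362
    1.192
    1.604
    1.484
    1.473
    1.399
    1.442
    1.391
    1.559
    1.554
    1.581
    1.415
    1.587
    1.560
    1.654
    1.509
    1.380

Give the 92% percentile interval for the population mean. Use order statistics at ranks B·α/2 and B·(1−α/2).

(1.192, 1.654)

Sorted replicates: 1.192, 1.225, 1.253, 1.362, 1.371, 1.380, 1.391, 1.399, 1.415, 1.442, 1.452, 1.473, 1.484, 1.491, 1.500, 1.509, 1.541, 1.554, 1.559, 1.560, 1.581, 1.587, 1.604, 1.654, 1.704
α = 0.08; lower rank = 25 × 0.040 = 1; upper rank = 25 × 0.960 = 24.
The 1st smallest replicate is 1.192; the 24th is 1.654.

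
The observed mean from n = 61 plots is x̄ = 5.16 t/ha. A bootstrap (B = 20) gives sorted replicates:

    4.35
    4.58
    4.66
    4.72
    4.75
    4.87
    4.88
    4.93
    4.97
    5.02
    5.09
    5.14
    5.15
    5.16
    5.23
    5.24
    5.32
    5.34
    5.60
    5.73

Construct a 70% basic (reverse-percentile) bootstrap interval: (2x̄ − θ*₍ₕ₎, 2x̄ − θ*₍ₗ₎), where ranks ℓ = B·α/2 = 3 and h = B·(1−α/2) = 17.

(5.00, 5.66)

Percentile endpoints at ranks 3 and 17: θ*₍3₎ = 4.66, θ*₍17₎ = 5.32.
Basic interval reflects these around x̄:
  lower = 2 × 5.16 − 5.32 = 5.00
  upper = 2 × 5.16 − 4.66 = 5.66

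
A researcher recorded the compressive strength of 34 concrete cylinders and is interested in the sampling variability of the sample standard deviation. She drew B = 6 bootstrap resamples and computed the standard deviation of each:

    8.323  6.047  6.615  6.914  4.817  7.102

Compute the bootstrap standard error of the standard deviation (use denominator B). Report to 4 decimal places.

Bootstrap SE is the standard deviation of the 6 replicate standard deviations.
Mean of replicates: (8.323 + 6.047 + 6.615 + 6.914 + 4.817 + 7.102) / 6 = 39.81800 / 6 = 6.63633
Sum of squared deviations: (+1.68667)² + (−0.58933)² + (−0.02133)² + (+0.27767)² + (−1.81933)² + (+0.46567)² = 6.79653
Variance = 6.79653 / 6 = 1.13276
SE* = √1.13276

SE* = 1.0643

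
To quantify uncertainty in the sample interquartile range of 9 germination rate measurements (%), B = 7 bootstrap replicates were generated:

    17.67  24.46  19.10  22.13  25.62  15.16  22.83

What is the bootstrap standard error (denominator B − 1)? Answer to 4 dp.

SE* = 3.8023

Bootstrap SE is the standard deviation of the 7 replicate interquartile ranges.
Mean of replicates: (17.67 + 24.46 + 19.10 + 22.13 + 25.62 + 15.16 + 22.83) / 7 = 146.97000 / 7 = 20.99571
Sum of squared deviations: (−3.32571)² + (+3.46429)² + (−1.89571)² + (+1.13429)² + (+4.62429)² + (−5.83571)² + (+1.83429)² = 86.74617
Variance = 86.74617 / 6 = 14.45770
SE* = √14.45770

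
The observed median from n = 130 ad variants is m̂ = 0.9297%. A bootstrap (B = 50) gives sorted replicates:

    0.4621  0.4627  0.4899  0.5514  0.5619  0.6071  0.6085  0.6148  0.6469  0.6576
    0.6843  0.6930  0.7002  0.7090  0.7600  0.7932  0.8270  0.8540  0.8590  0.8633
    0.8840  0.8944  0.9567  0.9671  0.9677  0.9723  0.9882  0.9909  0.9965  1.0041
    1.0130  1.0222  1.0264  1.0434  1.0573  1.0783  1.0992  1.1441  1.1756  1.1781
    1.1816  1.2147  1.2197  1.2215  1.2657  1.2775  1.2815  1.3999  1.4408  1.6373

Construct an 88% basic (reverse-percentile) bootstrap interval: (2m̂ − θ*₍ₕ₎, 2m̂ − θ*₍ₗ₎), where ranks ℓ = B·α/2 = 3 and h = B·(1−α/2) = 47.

Percentile endpoints at ranks 3 and 47: θ*₍3₎ = 0.4899, θ*₍47₎ = 1.2815.
Basic interval reflects these around m̂:
  lower = 2 × 0.9297 − 1.2815 = 0.5779
  upper = 2 × 0.9297 − 0.4899 = 1.3695

(0.5779, 1.3695)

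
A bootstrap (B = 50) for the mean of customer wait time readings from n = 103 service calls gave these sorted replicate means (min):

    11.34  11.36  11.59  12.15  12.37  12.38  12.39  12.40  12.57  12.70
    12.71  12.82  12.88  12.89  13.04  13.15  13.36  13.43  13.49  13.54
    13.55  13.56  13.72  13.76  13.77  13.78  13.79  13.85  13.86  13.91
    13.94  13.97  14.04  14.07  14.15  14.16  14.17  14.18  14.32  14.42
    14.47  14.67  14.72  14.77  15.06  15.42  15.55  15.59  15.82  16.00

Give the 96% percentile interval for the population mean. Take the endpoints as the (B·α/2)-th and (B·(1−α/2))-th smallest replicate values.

(11.34, 15.82)

α = 0.04; lower rank = 50 × 0.020 = 1; upper rank = 50 × 0.980 = 49.
The 1st smallest replicate is 11.34; the 49th is 15.82.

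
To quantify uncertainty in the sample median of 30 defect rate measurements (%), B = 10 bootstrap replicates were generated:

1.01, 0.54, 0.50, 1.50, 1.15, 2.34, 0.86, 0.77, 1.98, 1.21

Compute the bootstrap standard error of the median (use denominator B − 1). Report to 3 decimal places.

Bootstrap SE is the standard deviation of the 10 replicate medians.
Mean of replicates: (1.01 + 0.54 + 0.50 + 1.50 + 1.15 + 2.34 + 0.86 + 0.77 + 1.98 + 1.21) / 10 = 11.8600 / 10 = 1.1860
Sum of squared deviations: (−0.1760)² + (−0.6460)² + (−0.6860)² + (+0.3140)² + (−0.0360)² + (+1.1540)² + (−0.3260)² + (−0.4160)² + (+0.7940)² + (+0.0240)² = 3.2608
Variance = 3.2608 / 9 = 0.3623
SE* = √0.3623

SE* = 0.602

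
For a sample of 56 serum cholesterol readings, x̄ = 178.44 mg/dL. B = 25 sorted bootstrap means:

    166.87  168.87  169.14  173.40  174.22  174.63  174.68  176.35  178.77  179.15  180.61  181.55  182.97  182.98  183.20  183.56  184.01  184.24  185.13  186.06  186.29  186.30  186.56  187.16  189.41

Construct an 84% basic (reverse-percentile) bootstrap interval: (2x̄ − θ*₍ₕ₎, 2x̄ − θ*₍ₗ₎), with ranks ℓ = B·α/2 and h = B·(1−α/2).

(170.32, 188.01)

Percentile endpoints at ranks 2 and 23: θ*₍2₎ = 168.87, θ*₍23₎ = 186.56.
Basic interval reflects these around x̄:
  lower = 2 × 178.44 − 186.56 = 170.32
  upper = 2 × 178.44 − 168.87 = 188.01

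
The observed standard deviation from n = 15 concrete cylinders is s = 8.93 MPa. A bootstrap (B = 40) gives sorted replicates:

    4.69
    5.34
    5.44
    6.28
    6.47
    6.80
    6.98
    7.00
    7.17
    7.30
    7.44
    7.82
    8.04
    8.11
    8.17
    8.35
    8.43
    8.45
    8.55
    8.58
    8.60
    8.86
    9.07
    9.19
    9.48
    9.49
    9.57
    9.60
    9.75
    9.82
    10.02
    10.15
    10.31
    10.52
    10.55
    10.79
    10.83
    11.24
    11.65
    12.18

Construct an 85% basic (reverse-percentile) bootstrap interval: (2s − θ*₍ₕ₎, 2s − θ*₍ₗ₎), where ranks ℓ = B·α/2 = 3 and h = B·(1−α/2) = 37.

(7.03, 12.42)

Percentile endpoints at ranks 3 and 37: θ*₍3₎ = 5.44, θ*₍37₎ = 10.83.
Basic interval reflects these around s:
  lower = 2 × 8.93 − 10.83 = 7.03
  upper = 2 × 8.93 − 5.44 = 12.42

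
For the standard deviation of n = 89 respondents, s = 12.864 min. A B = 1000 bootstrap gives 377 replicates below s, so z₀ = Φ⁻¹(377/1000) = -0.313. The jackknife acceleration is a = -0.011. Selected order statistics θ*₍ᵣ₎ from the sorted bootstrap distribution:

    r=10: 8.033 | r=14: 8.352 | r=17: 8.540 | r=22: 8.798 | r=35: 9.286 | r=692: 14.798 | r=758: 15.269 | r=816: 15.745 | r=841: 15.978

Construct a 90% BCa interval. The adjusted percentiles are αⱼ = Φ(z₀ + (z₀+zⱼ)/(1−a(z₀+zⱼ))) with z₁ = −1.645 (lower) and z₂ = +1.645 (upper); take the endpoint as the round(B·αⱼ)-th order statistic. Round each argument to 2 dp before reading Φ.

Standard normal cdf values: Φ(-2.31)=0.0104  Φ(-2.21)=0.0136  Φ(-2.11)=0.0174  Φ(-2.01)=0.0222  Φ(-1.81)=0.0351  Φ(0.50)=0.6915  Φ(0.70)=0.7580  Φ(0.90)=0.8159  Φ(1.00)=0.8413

(8.033, 15.978)

Lower: z₀ + z₁ = -0.313 + (-1.645) = -1.958; 1 − a(z₀+z₁) = 1 − (-0.011)(-1.958) = 0.9785; argument = -0.313 + (-1.958)/0.9785 = -2.3141 → -2.31.
α₁ = Φ(-2.31) = 0.0104; rank = round(1000 × 0.0104) = 10; θ*₍10₎ = 8.033.
Upper: z₀ + z₂ = 1.332; 1 − a(z₀+z₂) = 1.0147; argument = 0.9998 → 1.00; α₂ = 0.8413; rank = 841; θ*₍841₎ = 15.978.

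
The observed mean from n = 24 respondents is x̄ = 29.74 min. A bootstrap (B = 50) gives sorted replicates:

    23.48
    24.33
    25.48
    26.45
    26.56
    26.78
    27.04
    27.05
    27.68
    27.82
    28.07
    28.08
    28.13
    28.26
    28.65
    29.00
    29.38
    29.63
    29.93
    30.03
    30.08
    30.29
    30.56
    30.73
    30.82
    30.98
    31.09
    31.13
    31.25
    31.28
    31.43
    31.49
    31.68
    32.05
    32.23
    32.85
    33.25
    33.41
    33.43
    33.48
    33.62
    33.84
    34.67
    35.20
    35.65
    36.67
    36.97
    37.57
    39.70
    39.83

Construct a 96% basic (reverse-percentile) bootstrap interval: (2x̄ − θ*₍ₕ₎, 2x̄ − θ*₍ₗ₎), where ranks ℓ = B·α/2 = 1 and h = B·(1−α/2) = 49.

Percentile endpoints at ranks 1 and 49: θ*₍1₎ = 23.48, θ*₍49₎ = 39.70.
Basic interval reflects these around x̄:
  lower = 2 × 29.74 − 39.70 = 19.78
  upper = 2 × 29.74 − 23.48 = 36.00

(19.78, 36.00)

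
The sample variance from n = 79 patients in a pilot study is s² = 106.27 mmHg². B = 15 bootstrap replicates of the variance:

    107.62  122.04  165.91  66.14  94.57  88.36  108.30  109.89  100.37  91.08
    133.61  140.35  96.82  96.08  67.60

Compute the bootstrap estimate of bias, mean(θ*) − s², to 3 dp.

bias = −0.354

mean(θ*) = (107.62 + 122.04 + 165.91 + 66.14 + 94.57 + 88.36 + 108.30 + 109.89 + 100.37 + 91.08 + 133.61 + 140.35 + 96.82 + 96.08 + 67.60) / 15 = 105.9160
bias = 105.9160 − 106.27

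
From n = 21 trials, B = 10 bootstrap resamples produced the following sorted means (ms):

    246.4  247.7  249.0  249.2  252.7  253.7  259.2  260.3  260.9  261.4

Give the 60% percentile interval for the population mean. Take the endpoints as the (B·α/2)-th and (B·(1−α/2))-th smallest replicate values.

α = 0.40; lower rank = 10 × 0.200 = 2; upper rank = 10 × 0.800 = 8.
The 2nd smallest replicate is 247.7; the 8th is 260.3.

(247.7, 260.3)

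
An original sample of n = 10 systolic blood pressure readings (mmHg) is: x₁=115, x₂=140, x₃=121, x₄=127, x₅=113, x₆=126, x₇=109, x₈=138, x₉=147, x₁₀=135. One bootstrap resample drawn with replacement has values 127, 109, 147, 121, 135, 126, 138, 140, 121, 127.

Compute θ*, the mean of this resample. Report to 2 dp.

θ* = 129.10

Mean = (127 + 109 + 147 + 121 + 135 + 126 + 138 + 140 + 121 + 127) / 10 = 1291.0 / 10 = 129.10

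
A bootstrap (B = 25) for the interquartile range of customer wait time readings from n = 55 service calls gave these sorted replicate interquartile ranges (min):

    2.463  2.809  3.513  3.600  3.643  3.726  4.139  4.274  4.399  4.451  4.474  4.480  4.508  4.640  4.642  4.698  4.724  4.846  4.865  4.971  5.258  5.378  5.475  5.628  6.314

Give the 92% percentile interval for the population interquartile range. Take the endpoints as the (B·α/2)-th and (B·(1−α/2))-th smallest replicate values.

(2.463, 5.628)

α = 0.08; lower rank = 25 × 0.040 = 1; upper rank = 25 × 0.960 = 24.
The 1st smallest replicate is 2.463; the 24th is 5.628.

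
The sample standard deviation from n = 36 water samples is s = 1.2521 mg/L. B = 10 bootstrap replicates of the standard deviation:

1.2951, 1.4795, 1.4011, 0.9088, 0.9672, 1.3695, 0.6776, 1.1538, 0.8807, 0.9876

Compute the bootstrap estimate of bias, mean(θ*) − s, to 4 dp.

mean(θ*) = (1.2951 + 1.4795 + 1.4011 + 0.9088 + 0.9672 + 1.3695 + 0.6776 + 1.1538 + 0.8807 + 0.9876) / 10 = 1.11209
bias = 1.11209 − 1.2521

bias = −0.1400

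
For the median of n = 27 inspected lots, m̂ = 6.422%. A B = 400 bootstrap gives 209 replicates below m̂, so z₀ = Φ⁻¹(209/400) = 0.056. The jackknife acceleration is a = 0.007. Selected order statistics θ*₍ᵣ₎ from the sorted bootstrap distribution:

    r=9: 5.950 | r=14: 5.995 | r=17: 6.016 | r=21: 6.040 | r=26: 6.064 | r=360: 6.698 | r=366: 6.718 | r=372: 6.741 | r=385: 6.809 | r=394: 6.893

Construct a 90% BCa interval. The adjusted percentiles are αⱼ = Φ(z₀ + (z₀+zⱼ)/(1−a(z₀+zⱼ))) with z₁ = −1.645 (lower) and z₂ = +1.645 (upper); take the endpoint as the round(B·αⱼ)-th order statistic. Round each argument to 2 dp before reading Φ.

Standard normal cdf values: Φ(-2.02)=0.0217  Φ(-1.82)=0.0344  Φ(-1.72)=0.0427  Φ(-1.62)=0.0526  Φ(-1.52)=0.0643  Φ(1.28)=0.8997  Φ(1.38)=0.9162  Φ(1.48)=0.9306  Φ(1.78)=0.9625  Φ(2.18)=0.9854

(6.064, 6.809)

Lower: z₀ + z₁ = 0.056 + (-1.645) = -1.589; 1 − a(z₀+z₁) = 1 − (0.007)(-1.589) = 1.0111; argument = 0.056 + (-1.589)/1.0111 = -1.5155 → -1.52.
α₁ = Φ(-1.52) = 0.0643; rank = round(400 × 0.0643) = 26; θ*₍26₎ = 6.064.
Upper: z₀ + z₂ = 1.701; 1 − a(z₀+z₂) = 0.9881; argument = 1.7775 → 1.78; α₂ = 0.9625; rank = 385; θ*₍385₎ = 6.809.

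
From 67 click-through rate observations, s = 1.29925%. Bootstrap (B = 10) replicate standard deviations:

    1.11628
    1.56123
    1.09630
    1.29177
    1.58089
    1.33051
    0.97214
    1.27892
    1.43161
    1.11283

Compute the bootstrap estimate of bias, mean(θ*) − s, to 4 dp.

mean(θ*) = (1.11628 + 1.56123 + 1.09630 + 1.29177 + 1.58089 + 1.33051 + 0.97214 + 1.27892 + 1.43161 + 1.11283) / 10 = 1.27725
bias = 1.27725 − 1.29925

bias = −0.0220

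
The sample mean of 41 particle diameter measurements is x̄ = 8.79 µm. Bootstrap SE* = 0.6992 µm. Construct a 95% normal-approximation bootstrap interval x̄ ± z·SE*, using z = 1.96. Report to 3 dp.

(7.420, 10.160)

Margin = 1.96 × 0.6992 = 1.3704
Interval: 8.79 ± 1.3704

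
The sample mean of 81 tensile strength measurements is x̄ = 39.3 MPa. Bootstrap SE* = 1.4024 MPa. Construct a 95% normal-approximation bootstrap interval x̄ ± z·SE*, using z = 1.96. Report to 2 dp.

(36.55, 42.05)

Margin = 1.96 × 1.4024 = 2.749
Interval: 39.3 ± 2.749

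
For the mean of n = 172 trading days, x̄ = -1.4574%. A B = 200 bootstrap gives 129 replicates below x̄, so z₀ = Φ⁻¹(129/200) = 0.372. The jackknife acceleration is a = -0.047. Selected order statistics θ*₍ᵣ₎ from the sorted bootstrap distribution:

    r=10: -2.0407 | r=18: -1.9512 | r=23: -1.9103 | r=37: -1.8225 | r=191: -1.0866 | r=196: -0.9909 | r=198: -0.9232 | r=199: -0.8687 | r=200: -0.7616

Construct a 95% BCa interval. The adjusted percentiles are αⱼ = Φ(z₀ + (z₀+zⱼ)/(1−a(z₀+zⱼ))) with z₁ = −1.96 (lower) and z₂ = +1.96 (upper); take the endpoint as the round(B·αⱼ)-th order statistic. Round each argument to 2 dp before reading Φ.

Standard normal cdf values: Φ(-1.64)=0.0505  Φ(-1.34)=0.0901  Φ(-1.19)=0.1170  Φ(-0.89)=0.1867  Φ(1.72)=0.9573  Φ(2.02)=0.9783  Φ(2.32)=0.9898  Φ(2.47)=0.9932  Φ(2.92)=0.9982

Lower: z₀ + z₁ = 0.372 + (-1.960) = -1.588; 1 − a(z₀+z₁) = 1 − (-0.047)(-1.588) = 0.9254; argument = 0.372 + (-1.588)/0.9254 = -1.3441 → -1.34.
α₁ = Φ(-1.34) = 0.0901; rank = round(200 × 0.0901) = 18; θ*₍18₎ = -1.9512.
Upper: z₀ + z₂ = 2.332; 1 − a(z₀+z₂) = 1.1096; argument = 2.4737 → 2.47; α₂ = 0.9932; rank = 199; θ*₍199₎ = -0.8687.

(-1.9512, -0.8687)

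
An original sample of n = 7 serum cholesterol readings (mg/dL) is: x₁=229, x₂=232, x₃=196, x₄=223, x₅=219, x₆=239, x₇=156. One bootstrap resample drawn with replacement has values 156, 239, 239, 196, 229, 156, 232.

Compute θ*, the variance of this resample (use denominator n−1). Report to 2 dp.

Mean = 206.7143; sum of squared deviations = 8479.4286
s² = 8479.4286 / 6 = 1413.2381

θ* = 1413.24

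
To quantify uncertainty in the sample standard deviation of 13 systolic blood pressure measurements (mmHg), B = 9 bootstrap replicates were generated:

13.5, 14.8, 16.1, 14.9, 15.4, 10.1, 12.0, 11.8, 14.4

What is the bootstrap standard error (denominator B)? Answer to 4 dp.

Bootstrap SE is the standard deviation of the 9 replicate standard deviations.
Mean of replicates: (13.5 + 14.8 + 16.1 + 14.9 + 15.4 + 10.1 + 12.0 + 11.8 + 14.4) / 9 = 123.00000 / 9 = 13.66667
Sum of squared deviations: (−0.16667)² + (+1.13333)² + (+2.43333)² + (+1.23333)² + (+1.73333)² + (−3.56667)² + (−1.66667)² + (−1.86667)² + (+0.73333)² = 31.28000
Variance = 31.28000 / 9 = 3.47556
SE* = √3.47556

SE* = 1.8643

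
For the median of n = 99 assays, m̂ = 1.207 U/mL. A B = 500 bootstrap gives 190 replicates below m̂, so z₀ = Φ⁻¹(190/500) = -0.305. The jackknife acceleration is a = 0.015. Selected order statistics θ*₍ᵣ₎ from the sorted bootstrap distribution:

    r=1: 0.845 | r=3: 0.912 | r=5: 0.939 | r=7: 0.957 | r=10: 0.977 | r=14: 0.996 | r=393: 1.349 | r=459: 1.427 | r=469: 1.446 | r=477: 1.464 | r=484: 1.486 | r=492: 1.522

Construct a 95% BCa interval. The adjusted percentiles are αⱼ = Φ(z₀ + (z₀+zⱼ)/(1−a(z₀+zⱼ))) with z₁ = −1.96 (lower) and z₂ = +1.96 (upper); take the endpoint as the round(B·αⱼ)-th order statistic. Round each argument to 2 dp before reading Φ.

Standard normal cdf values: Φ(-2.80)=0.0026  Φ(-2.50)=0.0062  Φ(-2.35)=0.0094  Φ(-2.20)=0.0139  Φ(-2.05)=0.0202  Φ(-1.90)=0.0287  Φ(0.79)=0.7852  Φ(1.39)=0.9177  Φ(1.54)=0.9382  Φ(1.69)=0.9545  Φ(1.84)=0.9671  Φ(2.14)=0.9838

(0.912, 1.427)

Lower: z₀ + z₁ = -0.305 + (-1.960) = -2.265; 1 − a(z₀+z₁) = 1 − (0.015)(-2.265) = 1.0340; argument = -0.305 + (-2.265)/1.0340 = -2.4956 → -2.50.
α₁ = Φ(-2.50) = 0.0062; rank = round(500 × 0.0062) = 3; θ*₍3₎ = 0.912.
Upper: z₀ + z₂ = 1.655; 1 − a(z₀+z₂) = 0.9752; argument = 1.3921 → 1.39; α₂ = 0.9177; rank = 459; θ*₍459₎ = 1.427.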